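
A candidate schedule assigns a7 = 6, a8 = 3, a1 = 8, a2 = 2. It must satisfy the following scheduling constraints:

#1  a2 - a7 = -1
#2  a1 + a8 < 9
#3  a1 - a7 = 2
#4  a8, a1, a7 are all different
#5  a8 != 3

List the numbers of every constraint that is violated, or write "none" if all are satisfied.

Violated: 1, 2, 5.

#1 a2 - a7 = 2 - 6 = -4, not -1  FAIL
#2 a1 + a8 = 8 + 3 = 11; 11 ≥ 9, bound 9 not met  FAIL
#3 a1 - a7 = 8 - 6 = 2  OK
#4 values 3, 8, 6 are pairwise distinct  OK
#5 a8 = 3, but 3 is required to differ  FAIL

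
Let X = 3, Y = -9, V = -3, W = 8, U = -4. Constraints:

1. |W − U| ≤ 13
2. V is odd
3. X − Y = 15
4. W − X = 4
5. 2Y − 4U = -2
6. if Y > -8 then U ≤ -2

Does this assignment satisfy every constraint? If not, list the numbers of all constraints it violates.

1. |8 − (-4)| = 12; 12 ≤ 13  yes
2. V = -3 is odd  yes
3. X − Y = 3 − (-9) = 12, not 15  no
4. W − X = 8 − 3 = 5, not 4  no
5. 2Y − 4U = 2(-9) − 4(-4) = -2  yes
6. Y = -9, not > -8; antecedent false, conditional vacuously true  yes

Violated: 3 and 4.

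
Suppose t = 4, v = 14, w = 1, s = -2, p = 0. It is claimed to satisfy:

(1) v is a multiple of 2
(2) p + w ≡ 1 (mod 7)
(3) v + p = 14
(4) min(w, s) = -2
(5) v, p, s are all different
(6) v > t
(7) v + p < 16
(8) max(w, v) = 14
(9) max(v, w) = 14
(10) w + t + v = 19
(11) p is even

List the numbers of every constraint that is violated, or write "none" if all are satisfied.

(1) 14 / 2 = 7, so 2 divides 14 — holds.
(2) p + w = 1; 1 mod 7 = 1 — holds.
(3) v + p = 14 + 0 = 14 — holds.
(4) min(1, -2) = -2 — holds.
(5) values 14, 0, -2 are pairwise distinct — holds.
(6) v = 14, t = 4; 14 > 4 — holds.
(7) v + p = 14 + 0 = 14; 14 < 16 — holds.
(8) max(1, 14) = 14 — holds.
(9) max(14, 1) = 14 — holds.
(10) w + t + v = 1 + 4 + 14 = 19 — holds.
(11) p = 0 is even — holds.

None — every constraint holds.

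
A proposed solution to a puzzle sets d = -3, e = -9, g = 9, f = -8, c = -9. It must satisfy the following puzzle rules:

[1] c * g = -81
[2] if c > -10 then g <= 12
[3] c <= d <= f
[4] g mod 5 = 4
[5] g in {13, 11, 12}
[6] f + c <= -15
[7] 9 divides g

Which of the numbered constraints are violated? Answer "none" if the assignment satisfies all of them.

[1] c * g = -9 * 9 = -81  OK
[2] c = -9 > -10, so we need g ≤ 12; g = 9 ≤ 12  OK
[3] values -9, -3, -8; d = -3 is not <= f = -8  FAIL
[4] 9 mod 5 = 4  OK
[5] g = 9 is not in {13, 11, 12}  FAIL
[6] f + c = -8 + (-9) = -17; -17 ≤ -15  OK
[7] 9 / 9 = 1, so 9 divides 9  OK

Constraints 3, 5 are violated.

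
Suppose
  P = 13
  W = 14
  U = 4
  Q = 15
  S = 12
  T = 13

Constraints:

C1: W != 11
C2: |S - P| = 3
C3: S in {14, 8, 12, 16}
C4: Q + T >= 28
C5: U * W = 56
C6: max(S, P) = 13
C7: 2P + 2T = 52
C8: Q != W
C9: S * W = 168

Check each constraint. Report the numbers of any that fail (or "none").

C1: W = 14, and 14 ≠ 11 — holds.
C2: |12 - 13| = 1, not 3 — does not hold.
C3: S = 12 is in {14, 8, 12, 16} — holds.
C4: Q + T = 15 + 13 = 28; 28 ≥ 28 — holds.
C5: U * W = 4 * 14 = 56 — holds.
C6: max(12, 13) = 13 — holds.
C7: 2P + 2T = 2(13) + 2(13) = 52 — holds.
C8: Q = 15, W = 14; distinct — holds.
C9: S * W = 12 * 14 = 168 — holds.

Constraint 2 is violated.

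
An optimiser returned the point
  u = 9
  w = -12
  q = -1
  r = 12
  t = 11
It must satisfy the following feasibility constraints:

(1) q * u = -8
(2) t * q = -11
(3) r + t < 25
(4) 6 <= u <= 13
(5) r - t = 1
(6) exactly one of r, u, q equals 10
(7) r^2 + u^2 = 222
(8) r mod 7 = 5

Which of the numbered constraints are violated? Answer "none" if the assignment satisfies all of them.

(1) q * u = -1 * 9 = -9, not -8  false
(2) t * q = 11 * (-1) = -11  true
(3) r + t = 12 + 11 = 23; 23 < 25  true
(4) u = 9 lies in [6, 13]  true
(5) r - t = 12 - 11 = 1  true
(6) r=12, u=9, q=-1; 0 of them equal 10, not exactly one  false
(7) r^2 + u^2 = 12^2 + 9^2 = 144 + 81 = 225, not 222  false
(8) 12 mod 7 = 5  true

No — constraints 1, 6, 7 are not satisfied.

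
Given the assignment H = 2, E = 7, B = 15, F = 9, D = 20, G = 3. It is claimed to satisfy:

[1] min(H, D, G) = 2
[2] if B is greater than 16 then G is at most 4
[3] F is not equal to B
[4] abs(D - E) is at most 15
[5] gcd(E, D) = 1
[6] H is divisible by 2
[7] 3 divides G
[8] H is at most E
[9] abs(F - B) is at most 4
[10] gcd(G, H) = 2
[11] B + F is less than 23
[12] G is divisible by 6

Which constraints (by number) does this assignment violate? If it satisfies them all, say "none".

No — constraints 9, 10, 11, 12 are not satisfied.

[1] min(2, 20, 3) = 2  OK
[2] B = 15, not > 16; antecedent false, conditional vacuously true  OK
[3] F = 9, B = 15; distinct  OK
[4] abs(20 - 7) = 13; 13 ≤ 15  OK
[5] gcd(7, 20) = 1  OK
[6] 2 / 2 = 1, so 2 divides 2  OK
[7] 3 / 3 = 1, so 3 divides 3  OK
[8] H = 2, E = 7; 2 ≤ 7  OK
[9] abs(9 - 15) = 6; 6 > 4, exceeds bound 4  FAIL
[10] gcd(3, 2) = 1, not 2  FAIL
[11] B + F = 15 + 9 = 24; 24 ≥ 23, bound 23 not met  FAIL
[12] 3 = 6*0 + 3, so 6 does not divide 3  FAIL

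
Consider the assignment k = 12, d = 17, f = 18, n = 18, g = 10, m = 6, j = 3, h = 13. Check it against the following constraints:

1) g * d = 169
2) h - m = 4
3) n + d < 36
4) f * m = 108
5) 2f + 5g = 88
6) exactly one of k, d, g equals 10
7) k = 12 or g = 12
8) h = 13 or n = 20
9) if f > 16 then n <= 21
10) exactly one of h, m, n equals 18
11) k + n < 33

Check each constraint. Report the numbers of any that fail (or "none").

1) g * d = 10 * 17 = 170, not 169  fails
2) h - m = 13 - 6 = 7, not 4  fails
3) n + d = 18 + 17 = 35; 35 < 36  holds
4) f * m = 18 * 6 = 108  holds
5) 2f + 5g = 2(18) + 5(10) = 86, not 88  fails
6) k=12, d=17, g=10; 1 of them equals 10  holds
7) k = 12 = 12 (first disjunct)  holds
8) h = 13 = 13 (first disjunct)  holds
9) f = 18 > 16, so we need n ≤ 21; n = 18 ≤ 21  holds
10) h=13, m=6, n=18; 1 of them equals 18  holds
11) k + n = 12 + 18 = 30; 30 < 33  holds

The assignment fails constraints 1, 2, and 5.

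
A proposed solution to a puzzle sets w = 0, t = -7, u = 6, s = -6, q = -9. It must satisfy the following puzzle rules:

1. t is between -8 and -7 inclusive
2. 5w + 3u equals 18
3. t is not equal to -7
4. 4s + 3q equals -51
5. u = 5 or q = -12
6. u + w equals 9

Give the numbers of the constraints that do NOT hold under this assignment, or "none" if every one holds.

1. t = -7 lies in [-8, -7]  yes
2. 5w + 3u = 5(0) + 3(6) = 18  yes
3. t = -7, but -7 is required to differ  no
4. 4s + 3q = 4(-6) + 3(-9) = -51  yes
5. u = 6 ≠ 5 and q = -9 ≠ -12; both disjuncts false  no
6. u + w = 6 + 0 = 6, not 9  no

Constraints 3, 5, 6 do not hold.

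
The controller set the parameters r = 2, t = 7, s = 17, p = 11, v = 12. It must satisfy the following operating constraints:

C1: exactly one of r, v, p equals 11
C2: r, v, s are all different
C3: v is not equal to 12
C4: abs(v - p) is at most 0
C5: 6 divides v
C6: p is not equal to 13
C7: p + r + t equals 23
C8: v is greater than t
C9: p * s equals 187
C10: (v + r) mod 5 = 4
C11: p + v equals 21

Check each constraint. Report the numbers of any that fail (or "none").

Violated: 3, 4, 7, and 11.

C1: r=2, v=12, p=11; 1 of them equals 11  ✓
C2: values 2, 12, 17 are pairwise distinct  ✓
C3: v = 12, but 12 is required to differ  ✗
C4: abs(12 - 11) = 1; 1 > 0, exceeds bound 0  ✗
C5: 12 / 6 = 2, so 6 divides 12  ✓
C6: p = 11, and 11 ≠ 13  ✓
C7: p + r + t = 11 + 2 + 7 = 20, not 23  ✗
C8: v = 12, t = 7; 12 > 7  ✓
C9: p * s = 11 * 17 = 187  ✓
C10: v + r = 14; 14 mod 5 = 4  ✓
C11: p + v = 11 + 12 = 23, not 21  ✗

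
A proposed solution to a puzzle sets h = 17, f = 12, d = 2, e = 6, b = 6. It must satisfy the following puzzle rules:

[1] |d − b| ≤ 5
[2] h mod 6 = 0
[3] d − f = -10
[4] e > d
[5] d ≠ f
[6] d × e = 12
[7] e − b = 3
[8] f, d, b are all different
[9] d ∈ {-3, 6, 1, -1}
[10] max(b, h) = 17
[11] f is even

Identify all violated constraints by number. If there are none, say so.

[1] |2 − 6| = 4; 4 ≤ 5  true
[2] 17 mod 6 = 5, not 0  false
[3] d − f = 2 − 12 = -10  true
[4] e = 6, d = 2; 6 > 2  true
[5] d = 2, f = 12; distinct  true
[6] d × e = 2 × 6 = 12  true
[7] e − b = 6 − 6 = 0, not 3  false
[8] values 12, 2, 6 are pairwise distinct  true
[9] d = 2 is not in {-3, 6, 1, -1}  false
[10] max(6, 17) = 17  true
[11] f = 12 is even  true

The assignment fails constraints 2, 7, 9.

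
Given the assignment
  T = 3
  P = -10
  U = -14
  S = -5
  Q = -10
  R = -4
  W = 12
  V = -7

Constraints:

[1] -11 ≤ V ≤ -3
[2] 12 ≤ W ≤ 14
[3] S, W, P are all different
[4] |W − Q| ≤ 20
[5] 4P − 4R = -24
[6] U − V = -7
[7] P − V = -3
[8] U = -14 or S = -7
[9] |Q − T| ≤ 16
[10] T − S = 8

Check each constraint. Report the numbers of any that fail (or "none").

The assignment fails constraint 4.

[1] V = -7 lies in [-11, -3] — holds.
[2] W = 12 lies in [12, 14] — holds.
[3] values -5, 12, -10 are pairwise distinct — holds.
[4] |12 − (-10)| = 22; 22 > 20, exceeds bound 20 — does not hold.
[5] 4P − 4R = 4(-10) − 4(-4) = -24 — holds.
[6] U − V = -14 − (-7) = -7 — holds.
[7] P − V = -10 − (-7) = -3 — holds.
[8] U = -14 = -14 (first disjunct) — holds.
[9] |-10 − 3| = 13; 13 ≤ 16 — holds.
[10] T − S = 3 − (-5) = 8 — holds.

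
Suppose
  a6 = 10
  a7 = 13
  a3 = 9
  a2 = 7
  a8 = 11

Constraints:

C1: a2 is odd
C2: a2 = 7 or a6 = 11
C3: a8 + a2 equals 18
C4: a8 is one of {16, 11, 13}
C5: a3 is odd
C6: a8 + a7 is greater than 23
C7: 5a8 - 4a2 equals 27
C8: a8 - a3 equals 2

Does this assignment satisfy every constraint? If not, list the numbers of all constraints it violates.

C1: a2 = 7 is odd  OK
C2: a2 = 7 = 7 (first disjunct)  OK
C3: a8 + a2 = 11 + 7 = 18  OK
C4: a8 = 11 is in {16, 11, 13}  OK
C5: a3 = 9 is odd  OK
C6: a8 + a7 = 11 + 13 = 24; 24 > 23  OK
C7: 5a8 - 4a2 = 5(11) - 4(7) = 27  OK
C8: a8 - a3 = 11 - 9 = 2  OK

Yes — all constraints hold.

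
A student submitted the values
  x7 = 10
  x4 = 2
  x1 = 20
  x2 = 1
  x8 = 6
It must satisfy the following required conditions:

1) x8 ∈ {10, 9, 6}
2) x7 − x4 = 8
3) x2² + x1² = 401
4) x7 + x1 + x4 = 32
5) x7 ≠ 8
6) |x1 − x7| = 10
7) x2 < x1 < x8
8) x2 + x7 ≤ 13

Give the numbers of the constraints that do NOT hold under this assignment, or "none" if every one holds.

Violated: 7.

1) x8 = 6 is in {10, 9, 6} — holds.
2) x7 − x4 = 10 − 2 = 8 — holds.
3) x2² + x1² = 1² + 20² = 1 + 400 = 401 — holds.
4) x7 + x1 + x4 = 10 + 20 + 2 = 32 — holds.
5) x7 = 10, and 10 ≠ 8 — holds.
6) |20 − 10| = 10 — holds.
7) values 1, 20, 6; x1 = 20 is not < x8 = 6 — fails.
8) x2 + x7 = 1 + 10 = 11; 11 ≤ 13 — holds.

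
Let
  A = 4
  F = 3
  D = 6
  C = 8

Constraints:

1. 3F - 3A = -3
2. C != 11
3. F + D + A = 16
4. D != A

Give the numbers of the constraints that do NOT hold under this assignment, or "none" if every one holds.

1. 3F - 3A = 3(3) - 3(4) = -3 — satisfied.
2. C = 8, and 8 ≠ 11 — satisfied.
3. F + D + A = 3 + 6 + 4 = 13, not 16 — violated.
4. D = 6, A = 4; distinct — satisfied.

No — constraint 3 is not satisfied.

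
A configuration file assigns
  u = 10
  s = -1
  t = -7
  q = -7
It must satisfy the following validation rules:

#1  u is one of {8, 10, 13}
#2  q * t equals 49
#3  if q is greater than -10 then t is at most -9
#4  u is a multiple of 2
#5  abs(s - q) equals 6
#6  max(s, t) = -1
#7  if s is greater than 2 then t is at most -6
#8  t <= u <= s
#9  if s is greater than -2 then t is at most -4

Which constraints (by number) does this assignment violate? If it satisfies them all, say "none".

Violated: 3, 8.

#1 u = 10 is in {8, 10, 13} — satisfied.
#2 q * t = -7 * (-7) = 49 — satisfied.
#3 q = -7 > -10, so we need t ≤ -9; but t = -7 > -9 — violated.
#4 10 / 2 = 5, so 2 divides 10 — satisfied.
#5 abs(-1 - (-7)) = 6 — satisfied.
#6 max(-1, -7) = -1 — satisfied.
#7 s = -1, not > 2; antecedent false, conditional vacuously true — satisfied.
#8 values -7, 10, -1; u = 10 is not <= s = -1 — violated.
#9 s = -1 > -2, so we need t ≤ -4; t = -7 ≤ -4 — satisfied.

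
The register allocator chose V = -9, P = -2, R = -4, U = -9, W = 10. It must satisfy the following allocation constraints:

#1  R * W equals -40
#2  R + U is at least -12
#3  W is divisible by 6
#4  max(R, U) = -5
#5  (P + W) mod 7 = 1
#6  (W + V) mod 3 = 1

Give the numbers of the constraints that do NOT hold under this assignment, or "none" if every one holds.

Constraints 2, 3, and 4 do not hold.

#1 R * W = -4 * 10 = -40 — holds.
#2 R + U = -4 + (-9) = -13; -13 < -12, bound -12 not met — fails.
#3 10 = 6*1 + 4, so 6 does not divide 10 — fails.
#4 max(-4, -9) = -4, not -5 — fails.
#5 P + W = 8; 8 mod 7 = 1 — holds.
#6 W + V = 1; 1 mod 3 = 1 — holds.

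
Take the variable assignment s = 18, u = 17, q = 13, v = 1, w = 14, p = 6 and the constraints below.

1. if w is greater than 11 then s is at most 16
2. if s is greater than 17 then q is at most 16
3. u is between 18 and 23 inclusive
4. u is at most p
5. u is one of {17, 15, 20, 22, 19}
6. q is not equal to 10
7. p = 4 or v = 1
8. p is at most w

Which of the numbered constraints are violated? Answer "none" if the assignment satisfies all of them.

Constraints 1, 3, and 4 are violated.

1. w = 14 > 11, so we need s ≤ 16; but s = 18 > 16  ✘
2. s = 18 > 17, so we need q ≤ 16; q = 13 ≤ 16  ✔
3. u = 17 is outside [18, 23]  ✘
4. u = 17, p = 6; 17 > 6 (want ≤)  ✘
5. u = 17 is in {17, 15, 20, 22, 19}  ✔
6. q = 13, and 13 ≠ 10  ✔
7. p = 6 ≠ 4, but v = 1 = 1 (second disjunct)  ✔
8. p = 6, w = 14; 6 ≤ 14  ✔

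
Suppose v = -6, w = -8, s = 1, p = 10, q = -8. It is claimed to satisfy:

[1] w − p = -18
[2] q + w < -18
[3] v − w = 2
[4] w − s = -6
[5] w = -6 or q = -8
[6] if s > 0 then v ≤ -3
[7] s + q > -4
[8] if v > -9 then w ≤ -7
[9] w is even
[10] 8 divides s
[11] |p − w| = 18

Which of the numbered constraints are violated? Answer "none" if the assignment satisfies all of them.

[1] w − p = -8 − 10 = -18 — holds.
[2] q + w = -8 + (-8) = -16; -16 ≥ -18, bound -18 not met — fails.
[3] v − w = -6 − (-8) = 2 — holds.
[4] w − s = -8 − 1 = -9, not -6 — fails.
[5] w = -8 ≠ -6, but q = -8 = -8 (second disjunct) — holds.
[6] s = 1 > 0, so we need v ≤ -3; v = -6 ≤ -3 — holds.
[7] s + q = 1 + (-8) = -7; -7 ≤ -4, bound -4 not met — fails.
[8] v = -6 > -9, so we need w ≤ -7; w = -8 ≤ -7 — holds.
[9] w = -8 is even — holds.
[10] 1 = 8×0 + 1, so 8 does not divide 1 — fails.
[11] |10 − (-8)| = 18 — holds.

Constraints 2, 4, 7, and 10 are violated.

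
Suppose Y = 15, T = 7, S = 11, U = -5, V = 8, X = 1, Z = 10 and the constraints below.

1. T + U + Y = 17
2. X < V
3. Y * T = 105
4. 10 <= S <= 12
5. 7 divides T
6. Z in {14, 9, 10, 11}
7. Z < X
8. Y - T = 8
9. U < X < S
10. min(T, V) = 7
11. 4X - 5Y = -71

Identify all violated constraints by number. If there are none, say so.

1. T + U + Y = 7 + (-5) + 15 = 17  holds
2. X = 1, V = 8; 1 < 8  holds
3. Y * T = 15 * 7 = 105  holds
4. S = 11 lies in [10, 12]  holds
5. 7 / 7 = 1, so 7 divides 7  holds
6. Z = 10 is in {14, 9, 10, 11}  holds
7. Z = 10, X = 1; 10 ≥ 1 (want <)  fails
8. Y - T = 15 - 7 = 8  holds
9. values -5 < 1 < 11  holds
10. min(7, 8) = 7  holds
11. 4X - 5Y = 4(1) - 5(15) = -71  holds

Constraint 7 does not hold.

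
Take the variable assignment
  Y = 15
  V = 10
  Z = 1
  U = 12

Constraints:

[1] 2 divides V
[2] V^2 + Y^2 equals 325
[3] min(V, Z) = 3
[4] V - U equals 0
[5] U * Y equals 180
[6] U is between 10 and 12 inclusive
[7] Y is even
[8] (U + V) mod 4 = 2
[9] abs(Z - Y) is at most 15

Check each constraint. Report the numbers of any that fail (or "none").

The assignment fails constraints 3, 4, and 7.

[1] 10 / 2 = 5, so 2 divides 10 — holds.
[2] V^2 + Y^2 = 10^2 + 15^2 = 100 + 225 = 325 — holds.
[3] min(10, 1) = 1, not 3 — fails.
[4] V - U = 10 - 12 = -2, not 0 — fails.
[5] U * Y = 12 * 15 = 180 — holds.
[6] U = 12 lies in [10, 12] — holds.
[7] Y = 15 is odd — fails.
[8] U + V = 22; 22 mod 4 = 2 — holds.
[9] abs(1 - 15) = 14; 14 ≤ 15 — holds.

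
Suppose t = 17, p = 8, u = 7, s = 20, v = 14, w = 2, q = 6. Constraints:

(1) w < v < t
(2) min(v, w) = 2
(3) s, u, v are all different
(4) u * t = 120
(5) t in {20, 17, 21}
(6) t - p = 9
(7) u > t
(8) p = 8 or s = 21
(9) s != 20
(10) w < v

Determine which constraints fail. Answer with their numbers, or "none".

No — constraints 4, 7, and 9 are not satisfied.

(1) values 2 < 14 < 17 — holds.
(2) min(14, 2) = 2 — holds.
(3) values 20, 7, 14 are pairwise distinct — holds.
(4) u * t = 7 * 17 = 119, not 120 — does not hold.
(5) t = 17 is in {20, 17, 21} — holds.
(6) t - p = 17 - 8 = 9 — holds.
(7) u = 7, t = 17; 7 ≤ 17 (want >) — does not hold.
(8) p = 8 = 8 (first disjunct) — holds.
(9) s = 20, but 20 is required to differ — does not hold.
(10) w = 2, v = 14; 2 < 14 — holds.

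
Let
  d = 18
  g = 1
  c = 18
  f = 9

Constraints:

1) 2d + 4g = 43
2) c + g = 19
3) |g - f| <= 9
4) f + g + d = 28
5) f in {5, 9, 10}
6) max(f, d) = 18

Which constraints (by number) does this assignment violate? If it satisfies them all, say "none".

No — constraint 1 is not satisfied.

1) 2d + 4g = 2(18) + 4(1) = 40, not 43 — fails.
2) c + g = 18 + 1 = 19 — holds.
3) |1 - 9| = 8; 8 ≤ 9 — holds.
4) f + g + d = 9 + 1 + 18 = 28 — holds.
5) f = 9 is in {5, 9, 10} — holds.
6) max(9, 18) = 18 — holds.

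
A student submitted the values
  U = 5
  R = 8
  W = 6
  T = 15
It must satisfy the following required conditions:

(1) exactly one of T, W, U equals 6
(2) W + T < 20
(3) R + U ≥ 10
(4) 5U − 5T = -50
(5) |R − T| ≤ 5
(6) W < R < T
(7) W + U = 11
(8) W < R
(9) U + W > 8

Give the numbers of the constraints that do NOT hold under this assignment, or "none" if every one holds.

(1) T=15, W=6, U=5; 1 of them equals 6 — holds.
(2) W + T = 6 + 15 = 21; 21 ≥ 20, bound 20 not met — fails.
(3) R + U = 8 + 5 = 13; 13 ≥ 10 — holds.
(4) 5U − 5T = 5(5) − 5(15) = -50 — holds.
(5) |8 − 15| = 7; 7 > 5, exceeds bound 5 — fails.
(6) values 6 < 8 < 15 — holds.
(7) W + U = 6 + 5 = 11 — holds.
(8) W = 6, R = 8; 6 < 8 — holds.
(9) U + W = 5 + 6 = 11; 11 > 8 — holds.

No — constraints 2 and 5 are not satisfied.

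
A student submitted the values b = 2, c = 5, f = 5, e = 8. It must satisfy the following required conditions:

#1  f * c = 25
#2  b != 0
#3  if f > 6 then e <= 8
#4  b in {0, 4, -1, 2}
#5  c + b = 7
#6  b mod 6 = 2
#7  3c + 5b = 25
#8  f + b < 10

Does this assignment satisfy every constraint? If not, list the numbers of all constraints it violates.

#1 f * c = 5 * 5 = 25  OK
#2 b = 2, and 2 ≠ 0  OK
#3 f = 5, not > 6; antecedent false, conditional vacuously true  OK
#4 b = 2 is in {0, 4, -1, 2}  OK
#5 c + b = 5 + 2 = 7  OK
#6 2 mod 6 = 2  OK
#7 3c + 5b = 3(5) + 5(2) = 25  OK
#8 f + b = 5 + 2 = 7; 7 < 10  OK

No violations.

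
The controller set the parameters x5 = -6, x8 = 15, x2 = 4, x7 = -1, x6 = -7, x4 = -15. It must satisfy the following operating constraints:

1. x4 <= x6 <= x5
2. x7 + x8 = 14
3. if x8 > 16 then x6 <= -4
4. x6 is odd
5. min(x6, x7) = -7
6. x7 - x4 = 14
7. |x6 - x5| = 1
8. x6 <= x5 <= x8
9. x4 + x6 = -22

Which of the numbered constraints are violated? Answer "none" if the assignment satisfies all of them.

1. values -15 <= -7 <= -6 — holds.
2. x7 + x8 = -1 + 15 = 14 — holds.
3. x8 = 15, not > 16; antecedent false, conditional vacuously true — holds.
4. x6 = -7 is odd — holds.
5. min(-7, -1) = -7 — holds.
6. x7 - x4 = -1 - (-15) = 14 — holds.
7. |-7 - (-6)| = 1 — holds.
8. values -7 <= -6 <= 15 — holds.
9. x4 + x6 = -15 + (-7) = -22 — holds.

All constraints are satisfied.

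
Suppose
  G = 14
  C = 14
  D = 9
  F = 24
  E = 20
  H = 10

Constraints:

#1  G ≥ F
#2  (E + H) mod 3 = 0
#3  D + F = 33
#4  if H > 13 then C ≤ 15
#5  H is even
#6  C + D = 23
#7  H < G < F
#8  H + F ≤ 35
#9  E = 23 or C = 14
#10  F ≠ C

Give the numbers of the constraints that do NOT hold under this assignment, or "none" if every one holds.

#1 G = 14, F = 24; 14 < 24 (want ≥) — does not hold.
#2 E + H = 30; 30 mod 3 = 0 — holds.
#3 D + F = 9 + 24 = 33 — holds.
#4 H = 10, not > 13; antecedent false, conditional vacuously true — holds.
#5 H = 10 is even — holds.
#6 C + D = 14 + 9 = 23 — holds.
#7 values 10 < 14 < 24 — holds.
#8 H + F = 10 + 24 = 34; 34 ≤ 35 — holds.
#9 E = 20 ≠ 23, but C = 14 = 14 (second disjunct) — holds.
#10 F = 24, C = 14; distinct — holds.

Constraint 1 is violated.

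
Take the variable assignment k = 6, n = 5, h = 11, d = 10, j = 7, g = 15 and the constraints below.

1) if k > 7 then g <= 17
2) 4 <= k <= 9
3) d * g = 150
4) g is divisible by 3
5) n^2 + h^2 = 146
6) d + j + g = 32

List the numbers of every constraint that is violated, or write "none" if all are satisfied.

None — every constraint holds.

1) k = 6, not > 7; antecedent false, conditional vacuously true — satisfied.
2) k = 6 lies in [4, 9] — satisfied.
3) d * g = 10 * 15 = 150 — satisfied.
4) 15 / 3 = 5, so 3 divides 15 — satisfied.
5) n^2 + h^2 = 5^2 + 11^2 = 25 + 121 = 146 — satisfied.
6) d + j + g = 10 + 7 + 15 = 32 — satisfied.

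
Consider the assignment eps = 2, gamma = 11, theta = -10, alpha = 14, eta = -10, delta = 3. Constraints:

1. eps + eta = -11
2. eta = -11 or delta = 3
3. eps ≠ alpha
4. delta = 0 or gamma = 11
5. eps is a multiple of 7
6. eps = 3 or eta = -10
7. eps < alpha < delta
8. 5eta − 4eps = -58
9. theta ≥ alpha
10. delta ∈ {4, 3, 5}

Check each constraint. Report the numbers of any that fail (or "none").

The assignment fails constraints 1, 5, 7, 9.

1. eps + eta = 2 + (-10) = -8, not -11  ✘
2. eta = -10 ≠ -11, but delta = 3 = 3 (second disjunct)  ✔
3. eps = 2, alpha = 14; distinct  ✔
4. delta = 3 ≠ 0, but gamma = 11 = 11 (second disjunct)  ✔
5. 2 = 7×0 + 2, so 7 does not divide 2  ✘
6. eps = 2 ≠ 3, but eta = -10 = -10 (second disjunct)  ✔
7. values 2, 14, 3; alpha = 14 is not < delta = 3  ✘
8. 5eta − 4eps = 5(-10) − 4(2) = -58  ✔
9. theta = -10, alpha = 14; -10 < 14 (want ≥)  ✘
10. delta = 3 is in {4, 3, 5}  ✔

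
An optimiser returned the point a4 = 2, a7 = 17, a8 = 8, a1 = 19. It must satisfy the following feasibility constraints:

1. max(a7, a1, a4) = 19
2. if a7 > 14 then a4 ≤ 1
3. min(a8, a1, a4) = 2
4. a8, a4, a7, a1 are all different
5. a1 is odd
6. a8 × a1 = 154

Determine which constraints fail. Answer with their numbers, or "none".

Constraints 2, 6 do not hold.

1. max(17, 19, 2) = 19 — satisfied.
2. a7 = 17 > 14, so we need a4 ≤ 1; but a4 = 2 > 1 — violated.
3. min(8, 19, 2) = 2 — satisfied.
4. values 8, 2, 17, 19 are pairwise distinct — satisfied.
5. a1 = 19 is odd — satisfied.
6. a8 × a1 = 8 × 19 = 152, not 154 — violated.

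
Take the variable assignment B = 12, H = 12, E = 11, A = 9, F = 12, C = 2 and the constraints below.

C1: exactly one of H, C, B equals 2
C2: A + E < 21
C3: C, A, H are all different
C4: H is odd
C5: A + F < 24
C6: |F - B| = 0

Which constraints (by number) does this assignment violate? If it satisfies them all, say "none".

Constraint 4 does not hold.

C1: H=12, C=2, B=12; 1 of them equals 2  true
C2: A + E = 9 + 11 = 20; 20 < 21  true
C3: values 2, 9, 12 are pairwise distinct  true
C4: H = 12 is even  false
C5: A + F = 9 + 12 = 21; 21 < 24  true
C6: |12 - 12| = 0  true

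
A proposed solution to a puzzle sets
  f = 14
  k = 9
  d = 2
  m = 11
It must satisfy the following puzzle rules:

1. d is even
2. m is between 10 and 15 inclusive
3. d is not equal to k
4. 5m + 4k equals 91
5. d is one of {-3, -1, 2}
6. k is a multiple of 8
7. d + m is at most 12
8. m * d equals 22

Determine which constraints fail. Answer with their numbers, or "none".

The assignment fails constraints 6, 7.

1. d = 2 is even — holds.
2. m = 11 lies in [10, 15] — holds.
3. d = 2, k = 9; distinct — holds.
4. 5m + 4k = 5(11) + 4(9) = 91 — holds.
5. d = 2 is in {-3, -1, 2} — holds.
6. 9 = 8*1 + 1, so 8 does not divide 9 — fails.
7. d + m = 2 + 11 = 13; 13 > 12, bound 12 not met — fails.
8. m * d = 11 * 2 = 22 — holds.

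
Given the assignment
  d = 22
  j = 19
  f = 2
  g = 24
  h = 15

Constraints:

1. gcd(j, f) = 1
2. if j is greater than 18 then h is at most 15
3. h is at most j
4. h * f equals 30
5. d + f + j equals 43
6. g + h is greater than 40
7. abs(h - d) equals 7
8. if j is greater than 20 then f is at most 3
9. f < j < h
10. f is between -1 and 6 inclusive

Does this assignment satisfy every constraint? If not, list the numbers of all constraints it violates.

Constraints 6, 9 are violated.

1. gcd(19, 2) = 1  yes
2. j = 19 > 18, so we need h ≤ 15; h = 15 ≤ 15  yes
3. h = 15, j = 19; 15 ≤ 19  yes
4. h * f = 15 * 2 = 30  yes
5. d + f + j = 22 + 2 + 19 = 43  yes
6. g + h = 24 + 15 = 39; 39 ≤ 40, bound 40 not met  no
7. abs(15 - 22) = 7  yes
8. j = 19, not > 20; antecedent false, conditional vacuously true  yes
9. values 2, 19, 15; j = 19 is not < h = 15  no
10. f = 2 lies in [-1, 6]  yes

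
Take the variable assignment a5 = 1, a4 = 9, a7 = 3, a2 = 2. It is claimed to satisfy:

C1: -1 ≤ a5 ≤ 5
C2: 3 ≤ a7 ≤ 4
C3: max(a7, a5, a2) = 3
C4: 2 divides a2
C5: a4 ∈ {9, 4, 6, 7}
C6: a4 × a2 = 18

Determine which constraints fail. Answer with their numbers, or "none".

No violations.

C1: a5 = 1 lies in [-1, 5]  holds
C2: a7 = 3 lies in [3, 4]  holds
C3: max(3, 1, 2) = 3  holds
C4: 2 / 2 = 1, so 2 divides 2  holds
C5: a4 = 9 is in {9, 4, 6, 7}  holds
C6: a4 × a2 = 9 × 2 = 18  holds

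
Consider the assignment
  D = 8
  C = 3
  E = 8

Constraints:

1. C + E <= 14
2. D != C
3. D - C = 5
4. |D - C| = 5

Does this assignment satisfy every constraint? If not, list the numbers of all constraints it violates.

All constraints are satisfied.

1. C + E = 3 + 8 = 11; 11 ≤ 14  yes
2. D = 8, C = 3; distinct  yes
3. D - C = 8 - 3 = 5  yes
4. |8 - 3| = 5  yes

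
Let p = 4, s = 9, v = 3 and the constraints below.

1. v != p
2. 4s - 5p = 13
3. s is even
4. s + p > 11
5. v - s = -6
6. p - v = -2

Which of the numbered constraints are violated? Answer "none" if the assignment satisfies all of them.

1. v = 3, p = 4; distinct — holds.
2. 4s - 5p = 4(9) - 5(4) = 16, not 13 — fails.
3. s = 9 is odd — fails.
4. s + p = 9 + 4 = 13; 13 > 11 — holds.
5. v - s = 3 - 9 = -6 — holds.
6. p - v = 4 - 3 = 1, not -2 — fails.

No — constraints 2, 3, 6 are not satisfied.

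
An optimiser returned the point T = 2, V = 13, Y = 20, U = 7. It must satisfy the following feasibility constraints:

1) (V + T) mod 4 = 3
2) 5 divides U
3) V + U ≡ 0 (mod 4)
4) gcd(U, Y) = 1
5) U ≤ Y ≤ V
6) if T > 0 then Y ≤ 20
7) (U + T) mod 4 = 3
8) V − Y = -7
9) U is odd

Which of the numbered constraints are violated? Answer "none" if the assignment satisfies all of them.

The assignment fails constraints 2, 5, 7.

1) V + T = 15; 15 mod 4 = 3  ✓
2) 7 = 5×1 + 2, so 5 does not divide 7  ✗
3) V + U = 20; 20 mod 4 = 0  ✓
4) gcd(7, 20) = 1  ✓
5) values 7, 20, 13; Y = 20 is not ≤ V = 13  ✗
6) T = 2 > 0, so we need Y ≤ 20; Y = 20 ≤ 20  ✓
7) U + T = 9; 9 mod 4 = 1, not 3  ✗
8) V − Y = 13 − 20 = -7  ✓
9) U = 7 is odd  ✓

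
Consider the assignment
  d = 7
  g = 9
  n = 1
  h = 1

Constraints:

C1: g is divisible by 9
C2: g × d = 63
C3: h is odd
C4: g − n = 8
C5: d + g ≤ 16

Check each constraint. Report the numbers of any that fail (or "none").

C1: 9 / 9 = 1, so 9 divides 9  ✓
C2: g × d = 9 × 7 = 63  ✓
C3: h = 1 is odd  ✓
C4: g − n = 9 − 1 = 8  ✓
C5: d + g = 7 + 9 = 16; 16 ≤ 16  ✓

Yes — all constraints hold.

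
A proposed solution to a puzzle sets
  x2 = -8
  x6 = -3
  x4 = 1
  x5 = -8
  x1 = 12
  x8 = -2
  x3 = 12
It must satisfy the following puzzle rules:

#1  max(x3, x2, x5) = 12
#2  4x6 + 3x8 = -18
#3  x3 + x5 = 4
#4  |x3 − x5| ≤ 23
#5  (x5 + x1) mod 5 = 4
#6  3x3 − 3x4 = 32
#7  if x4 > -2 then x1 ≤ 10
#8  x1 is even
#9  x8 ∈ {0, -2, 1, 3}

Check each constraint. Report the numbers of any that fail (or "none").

#1 max(12, -8, -8) = 12 — holds.
#2 4x6 + 3x8 = 4(-3) + 3(-2) = -18 — holds.
#3 x3 + x5 = 12 + (-8) = 4 — holds.
#4 |12 − (-8)| = 20; 20 ≤ 23 — holds.
#5 x5 + x1 = 4; 4 mod 5 = 4 — holds.
#6 3x3 − 3x4 = 3(12) − 3(1) = 33, not 32 — fails.
#7 x4 = 1 > -2, so we need x1 ≤ 10; but x1 = 12 > 10 — fails.
#8 x1 = 12 is even — holds.
#9 x8 = -2 is in {0, -2, 1, 3} — holds.

Violated: 6 and 7.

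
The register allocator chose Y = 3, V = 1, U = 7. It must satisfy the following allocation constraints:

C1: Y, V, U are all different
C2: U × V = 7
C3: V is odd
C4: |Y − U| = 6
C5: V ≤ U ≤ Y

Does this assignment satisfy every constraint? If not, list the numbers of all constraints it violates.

Constraints 4 and 5 are violated.

C1: values 3, 1, 7 are pairwise distinct — satisfied.
C2: U × V = 7 × 1 = 7 — satisfied.
C3: V = 1 is odd — satisfied.
C4: |3 − 7| = 4, not 6 — violated.
C5: values 1, 7, 3; U = 7 is not ≤ Y = 3 — violated.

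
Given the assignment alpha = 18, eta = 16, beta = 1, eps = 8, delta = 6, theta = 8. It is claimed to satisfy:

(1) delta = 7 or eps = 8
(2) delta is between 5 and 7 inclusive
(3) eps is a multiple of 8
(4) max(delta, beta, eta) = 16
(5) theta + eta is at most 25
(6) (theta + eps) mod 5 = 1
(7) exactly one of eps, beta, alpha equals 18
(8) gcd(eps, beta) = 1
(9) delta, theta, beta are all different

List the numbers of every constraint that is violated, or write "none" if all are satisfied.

The assignment satisfies every constraint.

(1) delta = 6 ≠ 7, but eps = 8 = 8 (second disjunct) — holds.
(2) delta = 6 lies in [5, 7] — holds.
(3) 8 / 8 = 1, so 8 divides 8 — holds.
(4) max(6, 1, 16) = 16 — holds.
(5) theta + eta = 8 + 16 = 24; 24 ≤ 25 — holds.
(6) theta + eps = 16; 16 mod 5 = 1 — holds.
(7) eps=8, beta=1, alpha=18; 1 of them equals 18 — holds.
(8) gcd(8, 1) = 1 — holds.
(9) values 6, 8, 1 are pairwise distinct — holds.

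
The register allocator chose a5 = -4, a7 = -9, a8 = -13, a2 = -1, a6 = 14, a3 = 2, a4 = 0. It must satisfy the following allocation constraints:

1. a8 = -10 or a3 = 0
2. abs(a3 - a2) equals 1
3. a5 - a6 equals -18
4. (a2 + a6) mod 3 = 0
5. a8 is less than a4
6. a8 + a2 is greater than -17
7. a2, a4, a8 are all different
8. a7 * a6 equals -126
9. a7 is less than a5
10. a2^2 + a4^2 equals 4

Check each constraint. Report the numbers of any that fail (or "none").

Constraints 1, 2, 4, and 10 are violated.

1. a8 = -13 ≠ -10 and a3 = 2 ≠ 0; both disjuncts false  FAIL
2. abs(2 - (-1)) = 3, not 1  FAIL
3. a5 - a6 = -4 - 14 = -18  OK
4. a2 + a6 = 13; 13 mod 3 = 1, not 0  FAIL
5. a8 = -13, a4 = 0; -13 < 0  OK
6. a8 + a2 = -13 + (-1) = -14; -14 > -17  OK
7. values -1, 0, -13 are pairwise distinct  OK
8. a7 * a6 = -9 * 14 = -126  OK
9. a7 = -9, a5 = -4; -9 < -4  OK
10. a2^2 + a4^2 = (-1)^2 + 0^2 = 1 + 0 = 1, not 4  FAIL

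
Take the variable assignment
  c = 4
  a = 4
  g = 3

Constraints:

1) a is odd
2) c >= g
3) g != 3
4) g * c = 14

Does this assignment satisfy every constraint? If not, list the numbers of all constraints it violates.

1) a = 4 is even — does not hold.
2) c = 4, g = 3; 4 ≥ 3 — holds.
3) g = 3, but 3 is required to differ — does not hold.
4) g * c = 3 * 4 = 12, not 14 — does not hold.

Constraints 1, 3, and 4 do not hold.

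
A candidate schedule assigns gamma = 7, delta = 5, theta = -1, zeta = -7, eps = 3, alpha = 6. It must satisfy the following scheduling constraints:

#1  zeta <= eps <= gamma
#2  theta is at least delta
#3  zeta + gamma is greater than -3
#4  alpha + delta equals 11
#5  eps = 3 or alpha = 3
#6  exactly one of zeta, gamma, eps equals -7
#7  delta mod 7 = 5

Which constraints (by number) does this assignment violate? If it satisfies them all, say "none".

#1 values -7 <= 3 <= 7 — OK.
#2 theta = -1, delta = 5; -1 < 5 (want ≥) — violated.
#3 zeta + gamma = -7 + 7 = 0; 0 > -3 — OK.
#4 alpha + delta = 6 + 5 = 11 — OK.
#5 eps = 3 = 3 (first disjunct) — OK.
#6 zeta=-7, gamma=7, eps=3; 1 of them equals -7 — OK.
#7 5 mod 7 = 5 — OK.

Constraint 2 is violated.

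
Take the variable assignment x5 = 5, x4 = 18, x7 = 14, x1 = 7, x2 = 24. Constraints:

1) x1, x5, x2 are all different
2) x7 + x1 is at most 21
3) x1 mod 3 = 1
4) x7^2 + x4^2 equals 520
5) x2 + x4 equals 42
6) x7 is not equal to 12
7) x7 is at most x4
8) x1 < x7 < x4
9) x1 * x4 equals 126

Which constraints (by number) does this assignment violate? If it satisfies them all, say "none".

None — every constraint holds.

1) values 7, 5, 24 are pairwise distinct — satisfied.
2) x7 + x1 = 14 + 7 = 21; 21 ≤ 21 — satisfied.
3) 7 mod 3 = 1 — satisfied.
4) x7^2 + x4^2 = 14^2 + 18^2 = 196 + 324 = 520 — satisfied.
5) x2 + x4 = 24 + 18 = 42 — satisfied.
6) x7 = 14, and 14 ≠ 12 — satisfied.
7) x7 = 14, x4 = 18; 14 ≤ 18 — satisfied.
8) values 7 < 14 < 18 — satisfied.
9) x1 * x4 = 7 * 18 = 126 — satisfied.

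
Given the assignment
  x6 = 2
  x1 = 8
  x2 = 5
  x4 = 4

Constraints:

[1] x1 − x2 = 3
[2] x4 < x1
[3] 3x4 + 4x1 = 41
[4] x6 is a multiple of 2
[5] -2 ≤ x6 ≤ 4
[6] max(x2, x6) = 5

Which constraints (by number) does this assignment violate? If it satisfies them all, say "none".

[1] x1 − x2 = 8 − 5 = 3  ✔
[2] x4 = 4, x1 = 8; 4 < 8  ✔
[3] 3x4 + 4x1 = 3(4) + 4(8) = 44, not 41  ✘
[4] 2 / 2 = 1, so 2 divides 2  ✔
[5] x6 = 2 lies in [-2, 4]  ✔
[6] max(5, 2) = 5  ✔

Constraint 3 is violated.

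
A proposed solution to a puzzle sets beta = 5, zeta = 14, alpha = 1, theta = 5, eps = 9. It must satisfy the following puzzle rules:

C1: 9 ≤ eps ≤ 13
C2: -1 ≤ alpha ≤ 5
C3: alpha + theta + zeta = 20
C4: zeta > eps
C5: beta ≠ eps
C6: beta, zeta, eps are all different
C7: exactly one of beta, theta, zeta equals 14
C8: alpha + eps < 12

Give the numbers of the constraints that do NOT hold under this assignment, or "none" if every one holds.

C1: eps = 9 lies in [9, 13]  true
C2: alpha = 1 lies in [-1, 5]  true
C3: alpha + theta + zeta = 1 + 5 + 14 = 20  true
C4: zeta = 14, eps = 9; 14 > 9  true
C5: beta = 5, eps = 9; distinct  true
C6: values 5, 14, 9 are pairwise distinct  true
C7: beta=5, theta=5, zeta=14; 1 of them equals 14  true
C8: alpha + eps = 1 + 9 = 10; 10 < 12  true

The assignment satisfies every constraint.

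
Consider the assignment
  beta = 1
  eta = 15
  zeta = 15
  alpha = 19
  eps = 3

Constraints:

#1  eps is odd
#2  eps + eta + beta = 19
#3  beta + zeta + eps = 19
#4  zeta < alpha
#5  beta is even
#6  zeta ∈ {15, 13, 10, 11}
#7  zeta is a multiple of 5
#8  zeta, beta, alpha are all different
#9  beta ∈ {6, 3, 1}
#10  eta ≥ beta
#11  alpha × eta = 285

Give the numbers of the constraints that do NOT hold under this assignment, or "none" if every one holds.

#1 eps = 3 is odd — satisfied.
#2 eps + eta + beta = 3 + 15 + 1 = 19 — satisfied.
#3 beta + zeta + eps = 1 + 15 + 3 = 19 — satisfied.
#4 zeta = 15, alpha = 19; 15 < 19 — satisfied.
#5 beta = 1 is odd — violated.
#6 zeta = 15 is in {15, 13, 10, 11} — satisfied.
#7 15 / 5 = 3, so 5 divides 15 — satisfied.
#8 values 15, 1, 19 are pairwise distinct — satisfied.
#9 beta = 1 is in {6, 3, 1} — satisfied.
#10 eta = 15, beta = 1; 15 ≥ 1 — satisfied.
#11 alpha × eta = 19 × 15 = 285 — satisfied.

The assignment fails constraint 5.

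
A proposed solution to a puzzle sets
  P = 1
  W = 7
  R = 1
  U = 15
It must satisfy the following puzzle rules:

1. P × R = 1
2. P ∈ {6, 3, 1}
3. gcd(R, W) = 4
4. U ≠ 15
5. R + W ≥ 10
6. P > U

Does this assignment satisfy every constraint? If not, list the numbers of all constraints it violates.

1. P × R = 1 × 1 = 1  yes
2. P = 1 is in {6, 3, 1}  yes
3. gcd(1, 7) = 1, not 4  no
4. U = 15, but 15 is required to differ  no
5. R + W = 1 + 7 = 8; 8 < 10, bound 10 not met  no
6. P = 1, U = 15; 1 ≤ 15 (want >)  no

Constraints 3, 4, 5, 6 are violated.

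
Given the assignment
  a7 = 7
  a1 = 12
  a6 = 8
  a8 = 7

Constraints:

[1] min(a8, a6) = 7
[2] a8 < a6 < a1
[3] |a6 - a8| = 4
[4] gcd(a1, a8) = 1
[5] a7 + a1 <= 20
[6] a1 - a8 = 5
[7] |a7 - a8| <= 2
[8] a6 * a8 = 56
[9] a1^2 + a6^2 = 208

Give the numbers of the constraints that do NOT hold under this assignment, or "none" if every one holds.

[1] min(7, 8) = 7  true
[2] values 7 < 8 < 12  true
[3] |8 - 7| = 1, not 4  false
[4] gcd(12, 7) = 1  true
[5] a7 + a1 = 7 + 12 = 19; 19 ≤ 20  true
[6] a1 - a8 = 12 - 7 = 5  true
[7] |7 - 7| = 0; 0 ≤ 2  true
[8] a6 * a8 = 8 * 7 = 56  true
[9] a1^2 + a6^2 = 12^2 + 8^2 = 144 + 64 = 208  true

No — constraint 3 is not satisfied.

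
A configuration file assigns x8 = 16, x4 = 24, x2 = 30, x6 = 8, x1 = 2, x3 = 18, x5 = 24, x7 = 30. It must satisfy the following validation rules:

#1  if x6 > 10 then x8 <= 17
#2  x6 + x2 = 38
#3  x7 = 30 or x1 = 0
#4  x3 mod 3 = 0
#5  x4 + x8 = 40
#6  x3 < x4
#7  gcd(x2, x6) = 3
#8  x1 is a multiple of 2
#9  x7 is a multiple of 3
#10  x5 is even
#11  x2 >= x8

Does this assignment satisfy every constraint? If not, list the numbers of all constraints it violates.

Constraint 7 does not hold.

#1 x6 = 8, not > 10; antecedent false, conditional vacuously true — satisfied.
#2 x6 + x2 = 8 + 30 = 38 — satisfied.
#3 x7 = 30 = 30 (first disjunct) — satisfied.
#4 18 mod 3 = 0 — satisfied.
#5 x4 + x8 = 24 + 16 = 40 — satisfied.
#6 x3 = 18, x4 = 24; 18 < 24 — satisfied.
#7 gcd(30, 8) = 2, not 3 — violated.
#8 2 / 2 = 1, so 2 divides 2 — satisfied.
#9 30 / 3 = 10, so 3 divides 30 — satisfied.
#10 x5 = 24 is even — satisfied.
#11 x2 = 30, x8 = 16; 30 ≥ 16 — satisfied.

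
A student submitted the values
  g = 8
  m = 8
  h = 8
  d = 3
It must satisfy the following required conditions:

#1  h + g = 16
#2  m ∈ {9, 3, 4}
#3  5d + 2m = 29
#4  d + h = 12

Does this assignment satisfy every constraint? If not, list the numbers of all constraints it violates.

Constraints 2, 3, and 4 are violated.

#1 h + g = 8 + 8 = 16 — satisfied.
#2 m = 8 is not in {9, 3, 4} — violated.
#3 5d + 2m = 5(3) + 2(8) = 31, not 29 — violated.
#4 d + h = 3 + 8 = 11, not 12 — violated.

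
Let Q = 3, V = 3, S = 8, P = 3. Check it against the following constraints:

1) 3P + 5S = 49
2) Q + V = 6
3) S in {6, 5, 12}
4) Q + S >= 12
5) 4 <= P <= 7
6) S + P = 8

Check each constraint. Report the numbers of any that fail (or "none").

The assignment fails constraints 3, 4, 5, 6.

1) 3P + 5S = 3(3) + 5(8) = 49 — OK.
2) Q + V = 3 + 3 = 6 — OK.
3) S = 8 is not in {6, 5, 12} — violated.
4) Q + S = 3 + 8 = 11; 11 < 12, bound 12 not met — violated.
5) P = 3 is outside [4, 7] — violated.
6) S + P = 8 + 3 = 11, not 8 — violated.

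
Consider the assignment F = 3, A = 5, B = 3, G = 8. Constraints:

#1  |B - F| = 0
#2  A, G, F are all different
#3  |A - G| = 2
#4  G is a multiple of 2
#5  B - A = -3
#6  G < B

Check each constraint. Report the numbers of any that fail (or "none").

The assignment fails constraints 3, 5, and 6.

#1 |3 - 3| = 0  ✔
#2 values 5, 8, 3 are pairwise distinct  ✔
#3 |5 - 8| = 3, not 2  ✘
#4 8 / 2 = 4, so 2 divides 8  ✔
#5 B - A = 3 - 5 = -2, not -3  ✘
#6 G = 8, B = 3; 8 ≥ 3 (want <)  ✘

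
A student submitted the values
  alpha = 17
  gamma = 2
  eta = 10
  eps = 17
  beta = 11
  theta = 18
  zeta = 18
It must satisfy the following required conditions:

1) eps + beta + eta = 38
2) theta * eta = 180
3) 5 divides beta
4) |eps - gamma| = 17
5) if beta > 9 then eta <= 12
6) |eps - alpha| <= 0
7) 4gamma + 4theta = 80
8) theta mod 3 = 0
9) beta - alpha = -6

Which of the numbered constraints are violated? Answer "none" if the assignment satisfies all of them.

The assignment fails constraints 3 and 4.

1) eps + beta + eta = 17 + 11 + 10 = 38 — satisfied.
2) theta * eta = 18 * 10 = 180 — satisfied.
3) 11 = 5*2 + 1, so 5 does not divide 11 — violated.
4) |17 - 2| = 15, not 17 — violated.
5) beta = 11 > 9, so we need eta ≤ 12; eta = 10 ≤ 12 — satisfied.
6) |17 - 17| = 0; 0 ≤ 0 — satisfied.
7) 4gamma + 4theta = 4(2) + 4(18) = 80 — satisfied.
8) 18 mod 3 = 0 — satisfied.
9) beta - alpha = 11 - 17 = -6 — satisfied.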